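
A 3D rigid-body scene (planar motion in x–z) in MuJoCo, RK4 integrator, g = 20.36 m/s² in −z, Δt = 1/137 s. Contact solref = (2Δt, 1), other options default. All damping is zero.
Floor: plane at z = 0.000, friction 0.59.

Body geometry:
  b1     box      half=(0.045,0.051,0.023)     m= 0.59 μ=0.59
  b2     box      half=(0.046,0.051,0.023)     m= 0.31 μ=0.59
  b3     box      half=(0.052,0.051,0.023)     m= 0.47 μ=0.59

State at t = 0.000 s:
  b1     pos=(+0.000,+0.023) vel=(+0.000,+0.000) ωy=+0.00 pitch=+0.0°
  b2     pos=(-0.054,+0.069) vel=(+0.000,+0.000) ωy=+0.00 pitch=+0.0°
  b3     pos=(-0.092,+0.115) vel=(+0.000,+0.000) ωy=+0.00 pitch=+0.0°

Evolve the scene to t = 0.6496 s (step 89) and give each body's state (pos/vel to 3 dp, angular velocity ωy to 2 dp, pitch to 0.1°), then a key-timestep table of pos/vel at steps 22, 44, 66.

State at t = 0.6496 s:
  b1     pos=(+0.000,+0.023) vel=(+0.000,+0.000) ωy=+0.00 pitch=+0.0°
  b2     pos=(-0.097,+0.046) vel=(+0.000,+0.000) ωy=+0.00 pitch=-90.0°
  b3     pos=(-0.174,+0.052) vel=(-0.001,+0.006) ωy=-0.01 pitch=-90.3°

Key-timestep trajectory:
   step    t(s)  b1.x    b1.z    b1.vx   b1.vz   b2.x    b2.z    b2.vx   b2.vz   b3.x    b3.z    b3.vx   b3.vz 
     22  0.1606   +0.000  +0.023  +0.000  +0.000   -0.083  +0.050  -0.155  +0.037   -0.143  +0.054  -0.185  +0.125
     44  0.3212   +0.000  +0.023  +0.000  +0.000   -0.096  +0.046  -0.048  -0.007   -0.181  +0.054  -0.144  +0.073
     66  0.4818   +0.000  +0.023  +0.000  +0.000   -0.097  +0.046  +0.000  +0.000   -0.168  +0.053  +0.016  +0.030


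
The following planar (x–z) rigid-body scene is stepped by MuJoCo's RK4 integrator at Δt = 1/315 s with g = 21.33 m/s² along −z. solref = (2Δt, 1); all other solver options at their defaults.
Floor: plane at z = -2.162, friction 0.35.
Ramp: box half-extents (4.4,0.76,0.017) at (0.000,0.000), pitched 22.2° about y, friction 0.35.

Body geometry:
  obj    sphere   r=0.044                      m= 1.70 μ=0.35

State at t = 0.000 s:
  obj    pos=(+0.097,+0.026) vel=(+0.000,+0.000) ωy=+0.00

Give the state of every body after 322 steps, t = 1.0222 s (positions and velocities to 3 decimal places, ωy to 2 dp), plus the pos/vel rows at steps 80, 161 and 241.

State at t = 1.0222 s:
  obj    pos=(+2.882,-1.110) vel=(+5.448,-2.223) ωy=+133.73

Key-timestep trajectory:
   step    t(s)  obj.x    obj.z    obj.vx   obj.vz 
     80  0.2540   +0.269  -0.044  +1.354  -0.552
    161  0.5111   +0.793  -0.258  +2.724  -1.112
    241  0.7651   +1.657  -0.610  +4.078  -1.664


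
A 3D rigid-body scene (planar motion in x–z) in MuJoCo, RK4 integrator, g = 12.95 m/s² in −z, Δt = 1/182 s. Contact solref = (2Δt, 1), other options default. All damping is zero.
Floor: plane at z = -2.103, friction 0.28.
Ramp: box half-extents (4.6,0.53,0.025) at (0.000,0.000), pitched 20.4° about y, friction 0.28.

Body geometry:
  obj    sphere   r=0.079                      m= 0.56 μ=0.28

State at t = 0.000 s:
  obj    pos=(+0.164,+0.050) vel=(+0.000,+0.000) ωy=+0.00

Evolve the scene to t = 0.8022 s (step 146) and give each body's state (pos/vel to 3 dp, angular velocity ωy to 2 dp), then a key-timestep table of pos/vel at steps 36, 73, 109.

State at t = 0.8022 s:
  obj    pos=(+1.137,-0.312) vel=(+2.424,-0.902) ωy=+32.73

Key-timestep trajectory:
   step    t(s)  obj.x    obj.z    obj.vx   obj.vz 
     36  0.1978   +0.223  +0.028  +0.598  -0.222
     73  0.4011   +0.407  -0.040  +1.212  -0.451
    109  0.5989   +0.706  -0.152  +1.810  -0.673


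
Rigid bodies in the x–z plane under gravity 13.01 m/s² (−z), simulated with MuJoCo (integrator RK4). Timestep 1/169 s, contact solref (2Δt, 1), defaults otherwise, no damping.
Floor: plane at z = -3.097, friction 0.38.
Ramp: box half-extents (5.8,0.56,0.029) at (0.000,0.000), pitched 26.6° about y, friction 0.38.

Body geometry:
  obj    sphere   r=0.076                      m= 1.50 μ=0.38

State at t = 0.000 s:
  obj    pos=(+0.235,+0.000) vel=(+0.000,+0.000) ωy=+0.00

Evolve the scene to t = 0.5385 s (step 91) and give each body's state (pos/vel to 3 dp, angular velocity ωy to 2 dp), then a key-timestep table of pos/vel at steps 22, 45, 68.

State at t = 0.5385 s:
  obj    pos=(+0.774,-0.270) vel=(+2.003,-1.003) ωy=+29.47

Key-timestep trajectory:
   step    t(s)  obj.x    obj.z    obj.vx   obj.vz 
     22  0.1302   +0.267  -0.016  +0.485  -0.243
     45  0.2663   +0.367  -0.066  +0.991  -0.496
     68  0.4024   +0.536  -0.151  +1.497  -0.750


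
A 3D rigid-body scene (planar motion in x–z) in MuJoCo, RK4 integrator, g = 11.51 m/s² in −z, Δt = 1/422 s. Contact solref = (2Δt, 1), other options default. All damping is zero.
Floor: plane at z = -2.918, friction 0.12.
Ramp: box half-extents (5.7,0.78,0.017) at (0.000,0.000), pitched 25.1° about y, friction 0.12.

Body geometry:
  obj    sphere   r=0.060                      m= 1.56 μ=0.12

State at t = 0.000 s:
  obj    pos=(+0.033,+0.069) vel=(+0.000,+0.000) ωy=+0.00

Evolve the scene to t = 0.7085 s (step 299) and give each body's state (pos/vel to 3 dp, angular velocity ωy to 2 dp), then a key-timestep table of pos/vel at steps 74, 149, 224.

State at t = 0.7085 s:
  obj    pos=(+0.861,-0.318) vel=(+2.336,-1.086) ωy=+36.78

Key-timestep trajectory:
   step    t(s)  obj.x    obj.z    obj.vx   obj.vz 
     74  0.1754   +0.084  +0.045  +0.577  -0.281
    149  0.3531   +0.240  -0.027  +1.163  -0.552
    224  0.5308   +0.498  -0.148  +1.752  -0.811


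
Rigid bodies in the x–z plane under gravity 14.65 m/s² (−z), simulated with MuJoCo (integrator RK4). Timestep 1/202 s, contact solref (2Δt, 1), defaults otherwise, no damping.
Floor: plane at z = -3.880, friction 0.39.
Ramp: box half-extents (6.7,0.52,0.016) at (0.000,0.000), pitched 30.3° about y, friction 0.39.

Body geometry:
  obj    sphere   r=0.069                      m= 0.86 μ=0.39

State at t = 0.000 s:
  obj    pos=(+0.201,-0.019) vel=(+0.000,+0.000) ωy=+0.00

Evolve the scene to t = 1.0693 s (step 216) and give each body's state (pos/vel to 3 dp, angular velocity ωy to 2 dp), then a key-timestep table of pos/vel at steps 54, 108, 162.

State at t = 1.0693 s:
  obj    pos=(+2.807,-1.542) vel=(+4.874,-2.848) ωy=+81.81

Key-timestep trajectory:
   step    t(s)  obj.x    obj.z    obj.vx   obj.vz 
     54  0.2673   +0.364  -0.114  +1.219  -0.712
    108  0.5347   +0.853  -0.400  +2.437  -1.424
    162  0.8020   +1.667  -0.876  +3.656  -2.136


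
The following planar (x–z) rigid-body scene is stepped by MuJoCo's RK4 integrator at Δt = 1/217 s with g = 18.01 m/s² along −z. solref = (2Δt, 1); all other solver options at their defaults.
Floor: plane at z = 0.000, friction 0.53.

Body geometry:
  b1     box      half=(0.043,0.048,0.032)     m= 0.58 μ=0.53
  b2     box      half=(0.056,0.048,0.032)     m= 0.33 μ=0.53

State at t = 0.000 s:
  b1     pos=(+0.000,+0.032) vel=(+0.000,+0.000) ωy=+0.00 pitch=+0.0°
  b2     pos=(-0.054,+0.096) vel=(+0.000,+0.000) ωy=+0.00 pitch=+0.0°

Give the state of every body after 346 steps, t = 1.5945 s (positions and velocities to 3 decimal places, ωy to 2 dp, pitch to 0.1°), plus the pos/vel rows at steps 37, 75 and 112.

State at t = 1.5945 s:
  b1     pos=(+0.000,+0.032) vel=(+0.000,+0.000) ωy=+0.00 pitch=+0.0°
  b2     pos=(-0.110,+0.056) vel=(+0.000,+0.000) ωy=+0.00 pitch=-90.0°

Key-timestep trajectory:
   step    t(s)  b1.x    b1.z    b1.vx   b1.vz   b2.x    b2.z    b2.vx   b2.vz 
     37  0.1705   +0.000  +0.032  +0.000  +0.000   -0.093  +0.062  -0.524  -0.057
     75  0.3456   +0.000  +0.032  +0.000  +0.000   -0.130  +0.063  +0.056  -0.010
    112  0.5161   +0.000  +0.032  +0.000  +0.000   -0.105  +0.058  -0.116  -0.053


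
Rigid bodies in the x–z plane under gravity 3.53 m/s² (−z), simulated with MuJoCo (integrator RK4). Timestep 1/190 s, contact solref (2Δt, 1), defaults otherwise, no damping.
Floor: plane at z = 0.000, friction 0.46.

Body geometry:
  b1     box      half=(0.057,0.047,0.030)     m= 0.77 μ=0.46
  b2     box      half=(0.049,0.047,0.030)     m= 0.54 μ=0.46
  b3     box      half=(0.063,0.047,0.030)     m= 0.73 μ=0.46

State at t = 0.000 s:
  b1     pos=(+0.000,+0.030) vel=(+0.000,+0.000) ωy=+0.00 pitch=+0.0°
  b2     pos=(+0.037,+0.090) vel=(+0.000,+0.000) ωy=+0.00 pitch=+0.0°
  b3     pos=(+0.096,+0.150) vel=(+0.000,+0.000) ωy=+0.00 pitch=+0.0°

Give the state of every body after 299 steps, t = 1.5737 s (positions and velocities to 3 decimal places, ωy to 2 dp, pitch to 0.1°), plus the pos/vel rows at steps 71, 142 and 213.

State at t = 1.5737 s:
  b1     pos=(+0.000,+0.030) vel=(+0.000,+0.000) ωy=+0.00 pitch=+0.0°
  b2     pos=(+0.118,+0.049) vel=(+0.000,+0.000) ωy=+0.00 pitch=+90.0°
  b3     pos=(+0.277,+0.030) vel=(+0.000,+0.000) ωy=+0.00 pitch=+180.0°

Key-timestep trajectory:
   step    t(s)  b1.x    b1.z    b1.vx   b1.vz   b2.x    b2.z    b2.vx   b2.vz   b3.x    b3.z    b3.vx   b3.vz 
     71  0.3737   +0.000  +0.030  +0.000  +0.000   +0.054  +0.096  +0.117  +0.007   +0.141  +0.110  +0.225  -0.377
    142  0.7474   +0.000  +0.030  +0.000  +0.000   +0.124  +0.052  +0.115  +0.062   +0.231  +0.067  +0.232  -0.071
    213  1.1211   +0.000  +0.030  +0.000  +0.000   +0.116  +0.049  -0.082  +0.053   +0.277  +0.030  +0.000  +0.000


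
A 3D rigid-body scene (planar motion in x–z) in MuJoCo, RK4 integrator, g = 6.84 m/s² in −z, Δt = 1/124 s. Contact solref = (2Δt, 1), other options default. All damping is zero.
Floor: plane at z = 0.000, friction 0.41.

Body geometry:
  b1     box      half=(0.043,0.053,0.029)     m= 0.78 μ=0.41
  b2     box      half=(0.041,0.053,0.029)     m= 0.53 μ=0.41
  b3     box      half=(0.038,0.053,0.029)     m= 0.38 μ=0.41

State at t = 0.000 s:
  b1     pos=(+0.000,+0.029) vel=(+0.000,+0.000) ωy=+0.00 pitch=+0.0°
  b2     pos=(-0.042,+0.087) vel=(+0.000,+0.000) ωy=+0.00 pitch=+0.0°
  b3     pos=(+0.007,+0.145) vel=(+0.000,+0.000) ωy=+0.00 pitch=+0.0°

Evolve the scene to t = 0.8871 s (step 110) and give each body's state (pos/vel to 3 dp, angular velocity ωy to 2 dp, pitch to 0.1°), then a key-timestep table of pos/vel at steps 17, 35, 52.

State at t = 0.8871 s:
  b1     pos=(+0.000,+0.029) vel=(+0.000,+0.000) ωy=+0.00 pitch=+0.0°
  b2     pos=(-0.042,+0.087) vel=(+0.000,+0.000) ωy=+0.00 pitch=+0.0°
  b3     pos=(+0.112,+0.029) vel=(+0.000,+0.000) ωy=+0.00 pitch=+180.0°

Key-timestep trajectory:
   step    t(s)  b1.x    b1.z    b1.vx   b1.vz   b2.x    b2.z    b2.vx   b2.vz   b3.x    b3.z    b3.vx   b3.vz 
     17  0.1371   +0.000  +0.029  +0.000  +0.000   -0.042  +0.087  -0.001  +0.000   +0.017  +0.140  +0.155  -0.112
     35  0.2823   +0.000  +0.029  +0.000  +0.000   -0.042  +0.087  +0.000  +0.000   +0.052  +0.094  +0.434  -0.058
     52  0.4194   +0.000  +0.029  +0.000  +0.000   -0.042  +0.087  +0.000  +0.000   +0.110  +0.029  +0.170  -0.327


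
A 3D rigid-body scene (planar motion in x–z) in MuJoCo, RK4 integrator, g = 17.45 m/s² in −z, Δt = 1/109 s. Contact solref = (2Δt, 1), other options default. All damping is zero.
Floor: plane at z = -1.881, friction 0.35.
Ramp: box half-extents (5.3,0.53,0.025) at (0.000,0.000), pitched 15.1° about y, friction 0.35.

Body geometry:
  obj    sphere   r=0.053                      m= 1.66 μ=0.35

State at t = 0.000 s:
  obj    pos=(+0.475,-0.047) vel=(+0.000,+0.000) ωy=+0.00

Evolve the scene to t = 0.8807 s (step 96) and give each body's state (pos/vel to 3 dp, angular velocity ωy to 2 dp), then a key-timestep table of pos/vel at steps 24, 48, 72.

State at t = 0.8807 s:
  obj    pos=(+1.691,-0.375) vel=(+2.760,-0.745) ωy=+53.94

Key-timestep trajectory:
   step    t(s)  obj.x    obj.z    obj.vx   obj.vz 
     24  0.2202   +0.551  -0.068  +0.690  -0.186
     48  0.4404   +0.779  -0.129  +1.380  -0.372
     72  0.6606   +1.159  -0.232  +2.070  -0.559


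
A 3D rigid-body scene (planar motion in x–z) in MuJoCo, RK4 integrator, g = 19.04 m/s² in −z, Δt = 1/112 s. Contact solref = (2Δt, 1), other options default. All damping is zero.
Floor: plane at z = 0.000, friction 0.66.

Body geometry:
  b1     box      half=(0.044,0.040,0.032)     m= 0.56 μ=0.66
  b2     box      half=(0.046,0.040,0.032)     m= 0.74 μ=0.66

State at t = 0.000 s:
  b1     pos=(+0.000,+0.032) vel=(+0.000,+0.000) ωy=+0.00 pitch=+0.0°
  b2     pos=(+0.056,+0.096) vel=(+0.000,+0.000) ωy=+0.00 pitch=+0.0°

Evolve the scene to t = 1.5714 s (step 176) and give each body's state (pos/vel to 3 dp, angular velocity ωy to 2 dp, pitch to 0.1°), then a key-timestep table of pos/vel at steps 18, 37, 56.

State at t = 1.5714 s:
  b1     pos=(+0.000,+0.032) vel=(+0.000,+0.000) ωy=+0.00 pitch=+0.0°
  b2     pos=(+0.097,+0.046) vel=(+0.000,+0.000) ωy=+0.00 pitch=+90.0°

Key-timestep trajectory:
   step    t(s)  b1.x    b1.z    b1.vx   b1.vz   b2.x    b2.z    b2.vx   b2.vz 
     18  0.1607   +0.000  +0.032  +0.000  +0.000   +0.099  +0.042  +0.668  -0.267
     37  0.3304   +0.000  +0.032  +0.000  +0.000   +0.119  +0.055  -0.101  -0.019
     56  0.5000   +0.000  +0.032  +0.000  +0.000   +0.095  +0.047  +0.235  -0.123


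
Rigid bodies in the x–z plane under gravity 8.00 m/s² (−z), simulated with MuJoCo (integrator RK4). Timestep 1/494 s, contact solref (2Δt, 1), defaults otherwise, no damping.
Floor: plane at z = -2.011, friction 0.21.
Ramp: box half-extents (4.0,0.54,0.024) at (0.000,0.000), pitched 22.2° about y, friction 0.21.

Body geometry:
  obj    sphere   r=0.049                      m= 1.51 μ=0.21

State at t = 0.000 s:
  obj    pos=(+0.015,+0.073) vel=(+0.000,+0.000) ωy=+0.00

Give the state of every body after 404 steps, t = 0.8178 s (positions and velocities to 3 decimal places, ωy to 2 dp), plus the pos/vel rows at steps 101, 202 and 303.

State at t = 0.8178 s:
  obj    pos=(+0.683,-0.200) vel=(+1.635,-0.667) ωy=+36.03

Key-timestep trajectory:
   step    t(s)  obj.x    obj.z    obj.vx   obj.vz 
    101  0.2045   +0.057  +0.056  +0.409  -0.167
    202  0.4089   +0.182  +0.005  +0.817  -0.334
    303  0.6134   +0.391  -0.081  +1.226  -0.500


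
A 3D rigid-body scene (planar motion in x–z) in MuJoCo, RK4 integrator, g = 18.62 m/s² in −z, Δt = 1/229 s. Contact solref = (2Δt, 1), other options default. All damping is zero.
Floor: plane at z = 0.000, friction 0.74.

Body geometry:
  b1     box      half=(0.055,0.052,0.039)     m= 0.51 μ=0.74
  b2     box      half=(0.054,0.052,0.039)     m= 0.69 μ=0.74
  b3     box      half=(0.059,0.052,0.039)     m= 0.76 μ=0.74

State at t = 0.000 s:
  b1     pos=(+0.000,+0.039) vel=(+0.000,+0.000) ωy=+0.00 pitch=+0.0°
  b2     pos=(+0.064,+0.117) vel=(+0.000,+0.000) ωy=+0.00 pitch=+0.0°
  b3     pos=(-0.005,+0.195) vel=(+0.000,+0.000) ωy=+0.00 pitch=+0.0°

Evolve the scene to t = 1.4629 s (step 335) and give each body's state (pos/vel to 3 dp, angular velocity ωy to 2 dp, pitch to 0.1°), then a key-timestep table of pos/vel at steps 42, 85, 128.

State at t = 1.4629 s:
  b1     pos=(+0.000,+0.039) vel=(+0.000,+0.000) ωy=+0.00 pitch=+0.0°
  b2     pos=(+0.114,+0.054) vel=(+0.000,+0.000) ωy=+0.00 pitch=+90.0°
  b3     pos=(-0.150,+0.039) vel=(+0.000,+0.000) ωy=+0.00 pitch=+180.0°

Key-timestep trajectory:
   step    t(s)  b1.x    b1.z    b1.vx   b1.vz   b2.x    b2.z    b2.vx   b2.vz   b3.x    b3.z    b3.vx   b3.vz 
     42  0.1834   +0.000  +0.039  +0.000  +0.002   +0.069  +0.116  +0.147  -0.050   -0.060  +0.139  -0.716  -0.358
     85  0.3712   +0.000  +0.039  +0.000  +0.000   +0.132  +0.063  +0.229  +0.086   -0.150  +0.039  +0.001  +0.003
    128  0.5590   +0.000  +0.039  +0.000  +0.000   +0.121  +0.058  -0.391  -0.206   -0.150  +0.039  +0.000  +0.000


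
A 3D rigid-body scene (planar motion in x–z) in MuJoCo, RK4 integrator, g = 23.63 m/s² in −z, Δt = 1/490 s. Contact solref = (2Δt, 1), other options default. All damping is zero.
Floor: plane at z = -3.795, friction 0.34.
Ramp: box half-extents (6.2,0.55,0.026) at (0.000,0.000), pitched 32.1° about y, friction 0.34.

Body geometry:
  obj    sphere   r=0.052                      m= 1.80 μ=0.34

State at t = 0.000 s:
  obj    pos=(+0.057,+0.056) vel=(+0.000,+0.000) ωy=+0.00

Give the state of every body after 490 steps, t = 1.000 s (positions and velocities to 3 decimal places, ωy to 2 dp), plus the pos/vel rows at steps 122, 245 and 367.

State at t = 1.000 s:
  obj    pos=(+3.856,-2.327) vel=(+7.598,-4.766) ωy=+172.47

Key-timestep trajectory:
   step    t(s)  obj.x    obj.z    obj.vx   obj.vz 
    122  0.2490   +0.293  -0.092  +1.892  -1.187
    245  0.5000   +1.007  -0.540  +3.799  -2.383
    367  0.7490   +2.188  -1.281  +5.691  -3.570


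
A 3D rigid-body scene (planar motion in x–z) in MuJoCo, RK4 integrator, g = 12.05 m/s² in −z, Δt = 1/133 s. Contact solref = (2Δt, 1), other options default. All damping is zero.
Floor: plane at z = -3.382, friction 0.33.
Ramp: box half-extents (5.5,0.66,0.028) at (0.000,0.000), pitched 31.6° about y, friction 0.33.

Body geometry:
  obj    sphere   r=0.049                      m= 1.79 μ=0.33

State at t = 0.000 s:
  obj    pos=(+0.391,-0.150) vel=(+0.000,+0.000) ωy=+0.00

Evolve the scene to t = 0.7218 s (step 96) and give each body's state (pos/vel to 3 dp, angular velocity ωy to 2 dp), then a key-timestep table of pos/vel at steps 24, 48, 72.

State at t = 0.7218 s:
  obj    pos=(+1.392,-0.766) vel=(+2.773,-1.706) ωy=+66.41

Key-timestep trajectory:
   step    t(s)  obj.x    obj.z    obj.vx   obj.vz 
     24  0.1805   +0.454  -0.189  +0.693  -0.427
     48  0.3609   +0.641  -0.304  +1.387  -0.853
     72  0.5414   +0.954  -0.497  +2.080  -1.279


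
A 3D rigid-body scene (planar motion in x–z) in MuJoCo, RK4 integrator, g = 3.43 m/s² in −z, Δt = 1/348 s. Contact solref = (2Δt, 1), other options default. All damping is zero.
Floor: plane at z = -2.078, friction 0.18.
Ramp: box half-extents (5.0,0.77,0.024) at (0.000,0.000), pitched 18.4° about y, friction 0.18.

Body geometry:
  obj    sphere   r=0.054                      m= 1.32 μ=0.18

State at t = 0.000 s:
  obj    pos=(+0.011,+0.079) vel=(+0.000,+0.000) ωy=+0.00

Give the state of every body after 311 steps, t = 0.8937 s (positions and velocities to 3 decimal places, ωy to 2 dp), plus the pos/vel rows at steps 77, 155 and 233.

State at t = 0.8937 s:
  obj    pos=(+0.304,-0.019) vel=(+0.656,-0.218) ωy=+12.80

Key-timestep trajectory:
   step    t(s)  obj.x    obj.z    obj.vx   obj.vz 
     77  0.2213   +0.029  +0.073  +0.162  -0.054
    155  0.4454   +0.084  +0.054  +0.327  -0.109
    233  0.6695   +0.175  +0.024  +0.491  -0.163


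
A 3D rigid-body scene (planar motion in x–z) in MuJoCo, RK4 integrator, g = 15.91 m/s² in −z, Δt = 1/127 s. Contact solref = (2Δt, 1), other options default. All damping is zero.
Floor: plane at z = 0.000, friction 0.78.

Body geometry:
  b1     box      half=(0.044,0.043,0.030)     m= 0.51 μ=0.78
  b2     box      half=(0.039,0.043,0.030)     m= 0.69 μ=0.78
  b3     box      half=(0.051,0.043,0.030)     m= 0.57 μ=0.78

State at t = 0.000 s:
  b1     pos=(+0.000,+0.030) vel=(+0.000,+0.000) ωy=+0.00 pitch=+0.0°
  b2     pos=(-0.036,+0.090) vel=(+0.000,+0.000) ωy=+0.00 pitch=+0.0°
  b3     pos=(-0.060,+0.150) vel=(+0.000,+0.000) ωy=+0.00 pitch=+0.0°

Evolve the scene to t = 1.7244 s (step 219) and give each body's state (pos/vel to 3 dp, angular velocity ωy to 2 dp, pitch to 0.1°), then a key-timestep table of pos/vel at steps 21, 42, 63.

State at t = 1.7244 s:
  b1     pos=(+0.000,+0.030) vel=(+0.000,+0.000) ωy=+0.00 pitch=+0.0°
  b2     pos=(-0.078,+0.039) vel=(+0.000,+0.000) ωy=+0.00 pitch=-90.0°
  b3     pos=(-0.162,+0.051) vel=(+0.000,+0.000) ωy=+0.00 pitch=-90.0°

Key-timestep trajectory:
   step    t(s)  b1.x    b1.z    b1.vx   b1.vz   b2.x    b2.z    b2.vx   b2.vz   b3.x    b3.z    b3.vx   b3.vz 
     21  0.1654   +0.000  +0.030  +0.002  +0.000   -0.043  +0.090  -0.108  +0.005   -0.080  +0.143  -0.298  -0.122
     42  0.3307   +0.000  +0.030  +0.000  +0.000   -0.084  +0.037  -0.031  -0.467   -0.164  +0.047  -0.251  +0.243
     63  0.4961   +0.000  +0.030  +0.000  +0.000   -0.078  +0.039  +0.000  +0.000   -0.158  +0.051  +0.045  +0.063


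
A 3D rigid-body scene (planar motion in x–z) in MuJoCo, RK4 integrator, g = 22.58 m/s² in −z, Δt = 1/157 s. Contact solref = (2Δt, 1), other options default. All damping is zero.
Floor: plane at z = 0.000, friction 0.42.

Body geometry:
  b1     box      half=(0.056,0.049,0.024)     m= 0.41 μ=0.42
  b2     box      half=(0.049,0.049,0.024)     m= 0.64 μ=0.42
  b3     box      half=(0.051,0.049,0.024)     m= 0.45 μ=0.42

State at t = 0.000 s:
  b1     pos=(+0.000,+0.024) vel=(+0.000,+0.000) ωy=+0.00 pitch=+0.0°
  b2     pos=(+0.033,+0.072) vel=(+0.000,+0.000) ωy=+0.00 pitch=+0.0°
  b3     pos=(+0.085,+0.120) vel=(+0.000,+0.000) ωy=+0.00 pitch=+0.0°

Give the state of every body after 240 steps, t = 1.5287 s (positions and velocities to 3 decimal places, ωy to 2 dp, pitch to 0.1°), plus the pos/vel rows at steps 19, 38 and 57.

State at t = 1.5287 s:
  b1     pos=(+0.000,+0.024) vel=(+0.000,+0.000) ωy=+0.00 pitch=+0.0°
  b2     pos=(+0.033,+0.072) vel=(+0.000,+0.000) ωy=+0.00 pitch=+0.0°
  b3     pos=(+0.112,+0.051) vel=(+0.000,+0.000) ωy=+0.00 pitch=+90.0°

Key-timestep trajectory:
   step    t(s)  b1.x    b1.z    b1.vx   b1.vz   b2.x    b2.z    b2.vx   b2.vz   b3.x    b3.z    b3.vx   b3.vz 
     19  0.1210   +0.000  +0.024  +0.000  +0.000   +0.033  +0.072  -0.007  -0.006   +0.095  +0.116  +0.202  -0.109
     38  0.2420   +0.000  +0.024  +0.000  +0.000   +0.033  +0.072  +0.000  +0.000   +0.121  +0.049  -0.109  +0.204
     57  0.3631   +0.000  +0.024  +0.000  +0.000   +0.033  +0.072  +0.000  +0.000   +0.113  +0.051  +0.118  +0.017


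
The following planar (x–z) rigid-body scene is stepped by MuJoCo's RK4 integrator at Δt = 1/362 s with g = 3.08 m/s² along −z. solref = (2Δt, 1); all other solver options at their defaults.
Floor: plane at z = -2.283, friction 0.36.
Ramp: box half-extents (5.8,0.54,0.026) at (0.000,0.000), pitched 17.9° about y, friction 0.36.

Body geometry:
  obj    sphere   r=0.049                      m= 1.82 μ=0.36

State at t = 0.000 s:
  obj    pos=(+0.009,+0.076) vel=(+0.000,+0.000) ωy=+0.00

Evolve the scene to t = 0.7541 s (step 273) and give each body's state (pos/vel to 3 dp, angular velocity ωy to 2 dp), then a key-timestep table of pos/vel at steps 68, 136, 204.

State at t = 0.7541 s:
  obj    pos=(+0.192,+0.017) vel=(+0.485,-0.157) ωy=+10.41

Key-timestep trajectory:
   step    t(s)  obj.x    obj.z    obj.vx   obj.vz 
     68  0.1878   +0.020  +0.072  +0.121  -0.039
    136  0.3757   +0.054  +0.061  +0.242  -0.078
    204  0.5635   +0.111  +0.043  +0.363  -0.117


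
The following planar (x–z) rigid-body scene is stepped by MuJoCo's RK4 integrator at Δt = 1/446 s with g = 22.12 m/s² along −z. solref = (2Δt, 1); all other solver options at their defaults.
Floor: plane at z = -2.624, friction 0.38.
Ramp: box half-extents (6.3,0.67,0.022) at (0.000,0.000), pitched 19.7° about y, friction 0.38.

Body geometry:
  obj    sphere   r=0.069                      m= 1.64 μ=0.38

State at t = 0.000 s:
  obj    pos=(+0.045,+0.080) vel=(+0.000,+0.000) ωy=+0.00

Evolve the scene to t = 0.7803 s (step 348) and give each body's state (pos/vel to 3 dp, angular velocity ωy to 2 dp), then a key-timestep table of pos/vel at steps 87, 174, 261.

State at t = 0.7803 s:
  obj    pos=(+1.572,-0.466) vel=(+3.913,-1.401) ωy=+60.22

Key-timestep trajectory:
   step    t(s)  obj.x    obj.z    obj.vx   obj.vz 
     87  0.1951   +0.141  +0.046  +0.978  -0.350
    174  0.3901   +0.427  -0.056  +1.956  -0.700
    261  0.5852   +0.904  -0.227  +2.934  -1.051


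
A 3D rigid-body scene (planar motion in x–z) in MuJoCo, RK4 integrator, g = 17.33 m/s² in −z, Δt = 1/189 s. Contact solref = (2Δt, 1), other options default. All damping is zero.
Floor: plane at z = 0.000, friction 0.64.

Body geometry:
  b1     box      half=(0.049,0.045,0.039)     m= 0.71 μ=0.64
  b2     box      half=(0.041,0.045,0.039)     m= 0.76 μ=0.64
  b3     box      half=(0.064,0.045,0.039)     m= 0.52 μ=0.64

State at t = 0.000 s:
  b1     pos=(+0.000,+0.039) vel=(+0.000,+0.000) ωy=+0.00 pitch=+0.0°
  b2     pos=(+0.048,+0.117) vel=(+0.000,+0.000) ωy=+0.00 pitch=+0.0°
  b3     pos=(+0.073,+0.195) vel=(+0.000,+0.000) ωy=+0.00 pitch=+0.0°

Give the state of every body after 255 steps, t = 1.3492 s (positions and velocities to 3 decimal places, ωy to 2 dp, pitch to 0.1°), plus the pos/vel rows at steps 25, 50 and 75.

State at t = 1.3492 s:
  b1     pos=(+0.000,+0.039) vel=(+0.000,+0.000) ωy=+0.00 pitch=+0.0°
  b2     pos=(+0.096,+0.041) vel=(+0.000,+0.000) ωy=+0.00 pitch=+90.0°
  b3     pos=(+0.314,+0.039) vel=(+0.000,+0.000) ωy=+0.00 pitch=+180.0°

Key-timestep trajectory:
   step    t(s)  b1.x    b1.z    b1.vx   b1.vz   b2.x    b2.z    b2.vx   b2.vz   b3.x    b3.z    b3.vx   b3.vz 
     25  0.1323   +0.000  +0.039  -0.001  +0.000   +0.056  +0.116  +0.152  -0.028   +0.097  +0.187  +0.428  -0.190
     50  0.2646   +0.000  +0.039  +0.000  +0.000   +0.093  +0.074  +0.353  -1.068   +0.186  +0.071  +0.813  -1.589
     75  0.3968   +0.000  +0.039  +0.000  +0.000   +0.096  +0.041  +0.000  +0.001   +0.284  +0.064  +0.742  -0.426


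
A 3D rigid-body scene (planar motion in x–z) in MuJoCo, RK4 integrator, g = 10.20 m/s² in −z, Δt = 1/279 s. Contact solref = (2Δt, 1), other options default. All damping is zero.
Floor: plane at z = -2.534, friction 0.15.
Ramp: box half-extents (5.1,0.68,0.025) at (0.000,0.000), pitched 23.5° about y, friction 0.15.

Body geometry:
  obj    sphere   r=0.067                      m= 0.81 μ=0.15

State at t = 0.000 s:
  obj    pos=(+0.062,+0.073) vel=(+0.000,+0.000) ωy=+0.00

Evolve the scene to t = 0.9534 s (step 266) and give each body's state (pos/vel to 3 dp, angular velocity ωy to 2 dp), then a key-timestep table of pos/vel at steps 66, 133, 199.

State at t = 0.9534 s:
  obj    pos=(+1.273,-0.453) vel=(+2.540,-1.105) ωy=+41.33

Key-timestep trajectory:
   step    t(s)  obj.x    obj.z    obj.vx   obj.vz 
     66  0.2366   +0.137  +0.041  +0.630  -0.274
    133  0.4767   +0.365  -0.058  +1.270  -0.552
    199  0.7133   +0.740  -0.221  +1.900  -0.826


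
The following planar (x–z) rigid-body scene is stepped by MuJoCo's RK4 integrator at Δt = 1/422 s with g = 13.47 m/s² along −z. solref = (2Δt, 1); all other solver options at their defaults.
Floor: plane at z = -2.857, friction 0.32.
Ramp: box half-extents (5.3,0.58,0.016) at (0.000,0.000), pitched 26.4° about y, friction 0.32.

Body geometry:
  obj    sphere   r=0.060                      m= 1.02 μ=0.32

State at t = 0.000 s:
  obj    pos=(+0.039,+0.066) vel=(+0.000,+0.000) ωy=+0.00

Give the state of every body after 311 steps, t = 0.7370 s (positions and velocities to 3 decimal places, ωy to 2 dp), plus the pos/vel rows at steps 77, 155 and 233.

State at t = 0.7370 s:
  obj    pos=(+1.080,-0.451) vel=(+2.824,-1.402) ωy=+52.54

Key-timestep trajectory:
   step    t(s)  obj.x    obj.z    obj.vx   obj.vz 
     77  0.1825   +0.103  +0.034  +0.699  -0.347
    155  0.3673   +0.297  -0.063  +1.408  -0.699
    233  0.5521   +0.623  -0.224  +2.116  -1.050


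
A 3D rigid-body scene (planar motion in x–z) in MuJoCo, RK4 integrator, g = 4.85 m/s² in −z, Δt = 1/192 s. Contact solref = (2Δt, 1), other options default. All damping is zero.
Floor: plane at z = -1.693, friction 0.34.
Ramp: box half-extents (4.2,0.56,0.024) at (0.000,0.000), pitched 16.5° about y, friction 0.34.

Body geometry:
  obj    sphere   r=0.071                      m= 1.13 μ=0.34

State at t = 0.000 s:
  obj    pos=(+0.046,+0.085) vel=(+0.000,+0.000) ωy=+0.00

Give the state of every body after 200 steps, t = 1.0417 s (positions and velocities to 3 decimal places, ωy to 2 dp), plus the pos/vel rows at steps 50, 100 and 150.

State at t = 1.0417 s:
  obj    pos=(+0.558,-0.066) vel=(+0.983,-0.291) ωy=+14.43

Key-timestep trajectory:
   step    t(s)  obj.x    obj.z    obj.vx   obj.vz 
     50  0.2604   +0.078  +0.076  +0.246  -0.073
    100  0.5208   +0.174  +0.048  +0.491  -0.146
    150  0.7812   +0.334  +0.000  +0.737  -0.218


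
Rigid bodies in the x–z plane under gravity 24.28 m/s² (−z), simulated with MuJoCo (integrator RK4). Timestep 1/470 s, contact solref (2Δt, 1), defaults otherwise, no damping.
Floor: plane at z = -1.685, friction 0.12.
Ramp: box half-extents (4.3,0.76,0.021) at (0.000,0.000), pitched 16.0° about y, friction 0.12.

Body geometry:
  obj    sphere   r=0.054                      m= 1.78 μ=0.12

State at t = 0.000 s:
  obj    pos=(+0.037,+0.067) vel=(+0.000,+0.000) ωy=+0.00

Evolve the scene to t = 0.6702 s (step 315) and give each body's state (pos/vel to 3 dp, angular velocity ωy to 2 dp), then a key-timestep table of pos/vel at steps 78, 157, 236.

State at t = 0.6702 s:
  obj    pos=(+1.069,-0.229) vel=(+3.080,-0.883) ωy=+59.32

Key-timestep trajectory:
   step    t(s)  obj.x    obj.z    obj.vx   obj.vz 
     78  0.1660   +0.100  +0.049  +0.763  -0.219
    157  0.3340   +0.294  -0.006  +1.535  -0.440
    236  0.5021   +0.616  -0.099  +2.307  -0.662


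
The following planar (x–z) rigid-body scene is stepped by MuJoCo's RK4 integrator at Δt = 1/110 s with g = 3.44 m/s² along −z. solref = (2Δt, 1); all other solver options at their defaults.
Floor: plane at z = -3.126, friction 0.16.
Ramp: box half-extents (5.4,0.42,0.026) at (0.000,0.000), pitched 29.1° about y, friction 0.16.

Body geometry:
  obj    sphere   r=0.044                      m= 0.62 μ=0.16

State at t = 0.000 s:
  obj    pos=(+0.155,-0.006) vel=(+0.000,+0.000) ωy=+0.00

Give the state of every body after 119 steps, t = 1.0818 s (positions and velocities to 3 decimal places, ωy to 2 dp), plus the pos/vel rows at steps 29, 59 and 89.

State at t = 1.0818 s:
  obj    pos=(+0.766,-0.346) vel=(+1.130,-0.629) ωy=+29.36

Key-timestep trajectory:
   step    t(s)  obj.x    obj.z    obj.vx   obj.vz 
     29  0.2636   +0.191  -0.026  +0.276  -0.153
     59  0.5364   +0.305  -0.090  +0.560  -0.312
     89  0.8091   +0.497  -0.197  +0.845  -0.470


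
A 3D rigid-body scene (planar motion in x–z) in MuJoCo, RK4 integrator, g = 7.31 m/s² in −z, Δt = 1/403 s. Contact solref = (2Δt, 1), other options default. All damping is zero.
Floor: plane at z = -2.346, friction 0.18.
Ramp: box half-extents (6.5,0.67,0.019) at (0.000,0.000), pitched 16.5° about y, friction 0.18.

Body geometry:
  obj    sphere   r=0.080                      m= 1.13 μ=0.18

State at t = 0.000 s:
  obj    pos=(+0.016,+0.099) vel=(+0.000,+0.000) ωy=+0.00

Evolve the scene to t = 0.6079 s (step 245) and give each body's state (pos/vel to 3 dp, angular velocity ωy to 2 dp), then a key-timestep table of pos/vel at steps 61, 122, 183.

State at t = 0.6079 s:
  obj    pos=(+0.279,+0.021) vel=(+0.864,-0.256) ωy=+11.27

Key-timestep trajectory:
   step    t(s)  obj.x    obj.z    obj.vx   obj.vz 
     61  0.1514   +0.032  +0.094  +0.215  -0.064
    122  0.3027   +0.081  +0.079  +0.430  -0.128
    183  0.4541   +0.163  +0.055  +0.646  -0.191


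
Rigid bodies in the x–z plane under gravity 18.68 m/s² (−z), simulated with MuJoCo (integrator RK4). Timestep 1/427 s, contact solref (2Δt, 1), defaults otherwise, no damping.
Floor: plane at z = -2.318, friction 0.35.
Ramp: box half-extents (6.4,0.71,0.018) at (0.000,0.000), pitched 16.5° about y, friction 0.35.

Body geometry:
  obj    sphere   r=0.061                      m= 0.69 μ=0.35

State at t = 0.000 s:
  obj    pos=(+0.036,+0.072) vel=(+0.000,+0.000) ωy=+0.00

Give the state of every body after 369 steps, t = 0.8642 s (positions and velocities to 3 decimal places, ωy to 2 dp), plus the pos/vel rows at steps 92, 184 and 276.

State at t = 0.8642 s:
  obj    pos=(+1.393,-0.330) vel=(+3.140,-0.930) ωy=+53.68

Key-timestep trajectory:
   step    t(s)  obj.x    obj.z    obj.vx   obj.vz 
     92  0.2155   +0.120  +0.047  +0.783  -0.232
    184  0.4309   +0.373  -0.028  +1.566  -0.464
    276  0.6464   +0.795  -0.153  +2.349  -0.696


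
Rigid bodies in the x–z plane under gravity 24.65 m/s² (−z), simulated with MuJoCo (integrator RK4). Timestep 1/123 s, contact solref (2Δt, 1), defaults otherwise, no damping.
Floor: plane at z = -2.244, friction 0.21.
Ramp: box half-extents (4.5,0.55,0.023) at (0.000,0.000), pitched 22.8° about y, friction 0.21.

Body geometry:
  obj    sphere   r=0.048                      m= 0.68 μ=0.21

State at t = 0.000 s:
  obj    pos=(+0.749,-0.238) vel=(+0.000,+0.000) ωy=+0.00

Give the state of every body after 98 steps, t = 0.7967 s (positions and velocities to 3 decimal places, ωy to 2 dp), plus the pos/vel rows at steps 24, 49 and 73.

State at t = 0.7967 s:
  obj    pos=(+2.746,-1.077) vel=(+5.012,-2.107) ωy=+113.21

Key-timestep trajectory:
   step    t(s)  obj.x    obj.z    obj.vx   obj.vz 
     24  0.1951   +0.869  -0.288  +1.228  -0.516
     49  0.3984   +1.248  -0.448  +2.506  -1.054
     73  0.5935   +1.857  -0.704  +3.733  -1.569


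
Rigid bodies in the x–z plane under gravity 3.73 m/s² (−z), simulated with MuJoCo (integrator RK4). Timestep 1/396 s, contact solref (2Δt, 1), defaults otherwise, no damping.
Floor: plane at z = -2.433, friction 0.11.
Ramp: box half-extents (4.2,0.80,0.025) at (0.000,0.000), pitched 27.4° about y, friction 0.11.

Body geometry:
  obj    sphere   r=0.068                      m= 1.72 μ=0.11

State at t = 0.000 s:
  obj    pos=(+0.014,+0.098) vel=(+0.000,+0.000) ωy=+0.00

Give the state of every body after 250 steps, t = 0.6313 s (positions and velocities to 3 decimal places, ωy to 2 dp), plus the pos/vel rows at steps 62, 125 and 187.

State at t = 0.6313 s:
  obj    pos=(+0.253,-0.026) vel=(+0.762,-0.382) ωy=+8.50

Key-timestep trajectory:
   step    t(s)  obj.x    obj.z    obj.vx   obj.vz 
     62  0.1566   +0.029  +0.090  +0.188  -0.098
    125  0.3157   +0.074  +0.067  +0.379  -0.197
    187  0.4722   +0.148  +0.028  +0.566  -0.297


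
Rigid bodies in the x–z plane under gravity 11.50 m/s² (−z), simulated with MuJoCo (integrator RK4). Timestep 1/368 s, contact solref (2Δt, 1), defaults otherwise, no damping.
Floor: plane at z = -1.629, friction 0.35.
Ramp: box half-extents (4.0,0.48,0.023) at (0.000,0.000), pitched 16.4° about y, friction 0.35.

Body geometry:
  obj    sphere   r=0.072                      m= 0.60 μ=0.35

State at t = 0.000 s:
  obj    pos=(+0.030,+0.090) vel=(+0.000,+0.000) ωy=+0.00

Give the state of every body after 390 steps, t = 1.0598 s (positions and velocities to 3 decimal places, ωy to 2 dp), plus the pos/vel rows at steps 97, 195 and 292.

State at t = 1.0598 s:
  obj    pos=(+1.280,-0.278) vel=(+2.358,-0.694) ωy=+34.13

Key-timestep trajectory:
   step    t(s)  obj.x    obj.z    obj.vx   obj.vz 
     97  0.2636   +0.107  +0.067  +0.587  -0.173
    195  0.5299   +0.342  -0.002  +1.179  -0.347
    292  0.7935   +0.731  -0.116  +1.765  -0.520


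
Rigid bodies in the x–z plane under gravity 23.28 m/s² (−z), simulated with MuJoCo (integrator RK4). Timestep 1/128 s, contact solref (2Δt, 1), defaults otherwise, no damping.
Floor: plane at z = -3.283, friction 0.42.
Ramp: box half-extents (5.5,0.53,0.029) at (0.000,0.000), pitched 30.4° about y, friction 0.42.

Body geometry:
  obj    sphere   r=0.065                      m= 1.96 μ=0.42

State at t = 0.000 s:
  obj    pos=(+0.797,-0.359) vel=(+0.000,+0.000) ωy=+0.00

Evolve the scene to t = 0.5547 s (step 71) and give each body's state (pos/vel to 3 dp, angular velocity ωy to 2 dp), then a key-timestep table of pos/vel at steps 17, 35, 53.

State at t = 0.5547 s:
  obj    pos=(+1.914,-1.014) vel=(+4.025,-2.362) ωy=+71.78

Key-timestep trajectory:
   step    t(s)  obj.x    obj.z    obj.vx   obj.vz 
     17  0.1328   +0.861  -0.396  +0.964  -0.566
     35  0.2734   +1.069  -0.518  +1.985  -1.164
     53  0.4141   +1.419  -0.724  +3.005  -1.763


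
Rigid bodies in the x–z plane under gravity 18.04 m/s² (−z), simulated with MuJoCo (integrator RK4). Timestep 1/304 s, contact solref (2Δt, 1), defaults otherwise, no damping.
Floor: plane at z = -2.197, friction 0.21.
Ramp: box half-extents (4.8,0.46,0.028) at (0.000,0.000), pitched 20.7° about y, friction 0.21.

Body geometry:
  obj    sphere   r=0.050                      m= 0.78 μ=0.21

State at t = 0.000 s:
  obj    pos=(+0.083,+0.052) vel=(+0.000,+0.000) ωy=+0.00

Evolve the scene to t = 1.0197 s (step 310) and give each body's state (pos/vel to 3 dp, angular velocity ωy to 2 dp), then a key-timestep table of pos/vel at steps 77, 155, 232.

State at t = 1.0197 s:
  obj    pos=(+2.298,-0.785) vel=(+4.345,-1.642) ωy=+92.88

Key-timestep trajectory:
   step    t(s)  obj.x    obj.z    obj.vx   obj.vz 
     77  0.2533   +0.220  +0.000  +1.079  -0.408
    155  0.5099   +0.637  -0.157  +2.173  -0.821
    232  0.7632   +1.324  -0.417  +3.252  -1.229


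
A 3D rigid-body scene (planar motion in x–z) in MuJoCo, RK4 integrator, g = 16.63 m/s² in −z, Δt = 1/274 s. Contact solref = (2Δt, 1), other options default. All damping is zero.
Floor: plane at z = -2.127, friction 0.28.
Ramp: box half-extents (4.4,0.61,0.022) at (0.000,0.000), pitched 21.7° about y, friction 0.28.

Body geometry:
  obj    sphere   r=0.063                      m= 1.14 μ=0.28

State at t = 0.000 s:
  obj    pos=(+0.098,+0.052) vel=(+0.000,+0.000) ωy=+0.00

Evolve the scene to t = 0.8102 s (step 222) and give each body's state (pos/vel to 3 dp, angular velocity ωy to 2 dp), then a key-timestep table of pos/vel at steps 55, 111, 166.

State at t = 0.8102 s:
  obj    pos=(+1.438,-0.481) vel=(+3.306,-1.316) ωy=+56.48

Key-timestep trajectory:
   step    t(s)  obj.x    obj.z    obj.vx   obj.vz 
     55  0.2007   +0.180  +0.020  +0.819  -0.326
    111  0.4051   +0.433  -0.081  +1.653  -0.658
    166  0.6058   +0.847  -0.246  +2.472  -0.984


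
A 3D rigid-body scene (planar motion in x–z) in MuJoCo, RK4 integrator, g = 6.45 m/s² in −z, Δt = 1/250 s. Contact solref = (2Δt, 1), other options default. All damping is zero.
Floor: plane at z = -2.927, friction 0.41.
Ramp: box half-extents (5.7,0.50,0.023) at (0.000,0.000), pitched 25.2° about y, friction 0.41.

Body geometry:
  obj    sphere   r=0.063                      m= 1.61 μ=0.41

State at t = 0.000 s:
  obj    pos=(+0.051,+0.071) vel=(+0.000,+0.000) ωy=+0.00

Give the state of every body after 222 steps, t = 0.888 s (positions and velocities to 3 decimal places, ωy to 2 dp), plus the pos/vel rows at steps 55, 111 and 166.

State at t = 0.888 s:
  obj    pos=(+0.751,-0.258) vel=(+1.576,-0.742) ωy=+27.65

Key-timestep trajectory:
   step    t(s)  obj.x    obj.z    obj.vx   obj.vz 
     55  0.2200   +0.094  +0.051  +0.391  -0.184
    111  0.4440   +0.226  -0.011  +0.788  -0.371
    166  0.6640   +0.442  -0.113  +1.179  -0.555


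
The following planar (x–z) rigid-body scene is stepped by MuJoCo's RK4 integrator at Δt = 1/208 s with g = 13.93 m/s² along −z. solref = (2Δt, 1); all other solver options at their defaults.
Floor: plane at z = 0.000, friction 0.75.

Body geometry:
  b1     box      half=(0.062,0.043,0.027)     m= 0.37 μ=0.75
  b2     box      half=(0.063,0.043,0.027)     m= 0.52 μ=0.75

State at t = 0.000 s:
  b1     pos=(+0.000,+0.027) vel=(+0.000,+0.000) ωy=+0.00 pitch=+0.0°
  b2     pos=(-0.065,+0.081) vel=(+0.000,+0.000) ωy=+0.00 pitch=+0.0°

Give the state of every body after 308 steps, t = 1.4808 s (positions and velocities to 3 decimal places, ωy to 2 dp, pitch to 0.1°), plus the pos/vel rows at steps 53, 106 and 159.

State at t = 1.4808 s:
  b1     pos=(+0.000,+0.027) vel=(+0.000,+0.000) ωy=+0.00 pitch=+0.0°
  b2     pos=(-0.128,+0.063) vel=(+0.000,+0.000) ωy=+0.00 pitch=-90.0°

Key-timestep trajectory:
   step    t(s)  b1.x    b1.z    b1.vx   b1.vz   b2.x    b2.z    b2.vx   b2.vz 
     53  0.2548   +0.000  +0.027  +0.000  +0.000   -0.092  +0.067  -0.235  +0.088
    106  0.5096   +0.000  +0.027  +0.000  +0.000   -0.142  +0.067  +0.010  -0.002
    159  0.7644   +0.000  +0.027  +0.000  +0.000   -0.130  +0.064  -0.076  +0.055


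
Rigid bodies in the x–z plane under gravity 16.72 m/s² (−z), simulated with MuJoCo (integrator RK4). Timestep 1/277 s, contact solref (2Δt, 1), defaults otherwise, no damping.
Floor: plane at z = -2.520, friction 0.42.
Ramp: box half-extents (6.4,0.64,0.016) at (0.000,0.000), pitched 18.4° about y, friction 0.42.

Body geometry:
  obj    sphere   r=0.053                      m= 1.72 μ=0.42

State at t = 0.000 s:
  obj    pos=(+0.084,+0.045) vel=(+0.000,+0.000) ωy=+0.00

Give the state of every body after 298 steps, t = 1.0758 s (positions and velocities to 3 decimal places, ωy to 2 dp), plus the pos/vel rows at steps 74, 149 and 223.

State at t = 1.0758 s:
  obj    pos=(+2.154,-0.644) vel=(+3.848,-1.280) ωy=+76.51

Key-timestep trajectory:
   step    t(s)  obj.x    obj.z    obj.vx   obj.vz 
     74  0.2671   +0.212  +0.002  +0.956  -0.318
    149  0.5379   +0.602  -0.127  +1.924  -0.640
    223  0.8051   +1.243  -0.341  +2.880  -0.958
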